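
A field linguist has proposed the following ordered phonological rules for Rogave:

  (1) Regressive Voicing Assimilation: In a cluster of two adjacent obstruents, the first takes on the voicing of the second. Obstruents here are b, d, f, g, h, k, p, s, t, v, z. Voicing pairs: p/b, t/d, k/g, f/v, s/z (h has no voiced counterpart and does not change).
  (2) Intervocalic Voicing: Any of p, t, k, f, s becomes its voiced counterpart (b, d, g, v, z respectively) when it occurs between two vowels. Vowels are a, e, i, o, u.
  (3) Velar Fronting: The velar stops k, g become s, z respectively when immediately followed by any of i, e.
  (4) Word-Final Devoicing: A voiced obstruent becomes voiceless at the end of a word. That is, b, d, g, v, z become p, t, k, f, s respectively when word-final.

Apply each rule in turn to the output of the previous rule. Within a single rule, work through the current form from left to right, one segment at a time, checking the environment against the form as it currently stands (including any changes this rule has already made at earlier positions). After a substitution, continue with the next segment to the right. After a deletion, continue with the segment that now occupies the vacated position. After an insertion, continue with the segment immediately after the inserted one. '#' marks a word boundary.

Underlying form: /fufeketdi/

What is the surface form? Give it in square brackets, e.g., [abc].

[fuvezeddi]

(1) Regressive Voicing Assimilation: [fufeketdi] → [fufekeddi]
(2) Intervocalic Voicing: [fufekeddi] → [fuvegeddi]
(3) Velar Fronting: [fuvegeddi] → [fuvezeddi]
(4) Word-Final Devoicing: no change — [fuvezeddi]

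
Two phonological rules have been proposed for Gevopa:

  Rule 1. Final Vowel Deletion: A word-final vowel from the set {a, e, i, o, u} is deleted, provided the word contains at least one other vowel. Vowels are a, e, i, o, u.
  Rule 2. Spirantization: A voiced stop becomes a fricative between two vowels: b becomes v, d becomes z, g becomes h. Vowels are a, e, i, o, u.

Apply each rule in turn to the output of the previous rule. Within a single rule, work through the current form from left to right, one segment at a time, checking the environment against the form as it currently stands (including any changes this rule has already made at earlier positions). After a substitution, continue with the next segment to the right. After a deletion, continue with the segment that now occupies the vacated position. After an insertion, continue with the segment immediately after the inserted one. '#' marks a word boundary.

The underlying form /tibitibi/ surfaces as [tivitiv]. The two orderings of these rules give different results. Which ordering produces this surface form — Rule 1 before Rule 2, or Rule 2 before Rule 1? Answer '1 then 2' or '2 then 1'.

Order 1 then 2:
  1 Final Vowel Deletion: [tibitibi] → [tibitib]
  2 Spirantization: [tibitib] → [tivitib]
  result: [tivitib]
Order 2 then 1:
  2 Spirantization: [tibitibi] → [tivitivi]
  1 Final Vowel Deletion: [tivitivi] → [tivitiv]
  result: [tivitiv]

2 then 1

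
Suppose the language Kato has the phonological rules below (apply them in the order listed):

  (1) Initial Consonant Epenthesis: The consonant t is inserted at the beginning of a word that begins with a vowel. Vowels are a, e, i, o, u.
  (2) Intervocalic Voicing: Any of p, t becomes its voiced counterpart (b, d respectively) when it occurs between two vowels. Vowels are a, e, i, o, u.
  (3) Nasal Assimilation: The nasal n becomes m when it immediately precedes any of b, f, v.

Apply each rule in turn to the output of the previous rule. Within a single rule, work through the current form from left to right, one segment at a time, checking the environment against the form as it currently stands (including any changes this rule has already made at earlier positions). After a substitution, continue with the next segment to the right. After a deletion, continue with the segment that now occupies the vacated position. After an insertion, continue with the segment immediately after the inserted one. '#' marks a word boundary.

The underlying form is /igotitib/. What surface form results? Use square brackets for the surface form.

(1) Initial Consonant Epenthesis: [igotitib] → [tigotitib]
(2) Intervocalic Voicing: [tigotitib] → [tigodidib]
(3) Nasal Assimilation: no change — [tigodidib]

[tigodidib]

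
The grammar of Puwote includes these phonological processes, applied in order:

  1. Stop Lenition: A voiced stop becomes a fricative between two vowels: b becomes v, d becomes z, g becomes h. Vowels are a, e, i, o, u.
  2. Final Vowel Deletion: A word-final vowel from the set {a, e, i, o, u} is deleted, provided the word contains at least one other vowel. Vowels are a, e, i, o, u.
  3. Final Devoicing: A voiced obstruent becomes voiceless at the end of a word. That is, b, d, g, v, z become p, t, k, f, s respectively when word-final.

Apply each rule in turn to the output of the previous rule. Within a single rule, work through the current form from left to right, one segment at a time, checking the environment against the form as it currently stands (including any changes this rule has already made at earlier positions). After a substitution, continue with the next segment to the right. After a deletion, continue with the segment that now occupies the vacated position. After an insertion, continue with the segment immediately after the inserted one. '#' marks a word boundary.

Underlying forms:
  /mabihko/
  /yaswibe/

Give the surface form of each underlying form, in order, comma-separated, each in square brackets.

/mabihko/:
  1 Stop Lenition: [mabihko] → [mavihko]
  2 Final Vowel Deletion: [mavihko] → [mavihk]
  3 Final Devoicing: no change — [mavihk]
/yaswibe/:
  1 Stop Lenition: [yaswibe] → [yaswive]
  2 Final Vowel Deletion: [yaswive] → [yaswiv]
  3 Final Devoicing: [yaswiv] → [yaswif]

[mavihk], [yaswif]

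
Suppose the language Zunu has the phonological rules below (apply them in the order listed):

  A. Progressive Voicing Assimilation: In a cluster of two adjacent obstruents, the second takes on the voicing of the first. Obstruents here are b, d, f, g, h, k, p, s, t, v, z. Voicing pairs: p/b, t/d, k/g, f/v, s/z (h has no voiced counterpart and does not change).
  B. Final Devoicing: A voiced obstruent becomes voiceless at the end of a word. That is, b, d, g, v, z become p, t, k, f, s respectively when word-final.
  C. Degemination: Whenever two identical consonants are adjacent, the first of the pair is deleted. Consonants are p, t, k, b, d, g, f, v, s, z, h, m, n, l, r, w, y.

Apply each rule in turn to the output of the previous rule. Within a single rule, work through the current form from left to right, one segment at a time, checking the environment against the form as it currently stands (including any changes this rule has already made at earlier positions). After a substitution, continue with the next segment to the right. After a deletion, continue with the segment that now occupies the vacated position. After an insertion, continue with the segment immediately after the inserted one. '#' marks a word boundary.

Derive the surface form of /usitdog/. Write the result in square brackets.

A Progressive Voicing Assimilation: [usitdog] → [usittog]
B Final Devoicing: [usittog] → [usittok]
C Degemination: [usittok] → [usitok]

[usitok]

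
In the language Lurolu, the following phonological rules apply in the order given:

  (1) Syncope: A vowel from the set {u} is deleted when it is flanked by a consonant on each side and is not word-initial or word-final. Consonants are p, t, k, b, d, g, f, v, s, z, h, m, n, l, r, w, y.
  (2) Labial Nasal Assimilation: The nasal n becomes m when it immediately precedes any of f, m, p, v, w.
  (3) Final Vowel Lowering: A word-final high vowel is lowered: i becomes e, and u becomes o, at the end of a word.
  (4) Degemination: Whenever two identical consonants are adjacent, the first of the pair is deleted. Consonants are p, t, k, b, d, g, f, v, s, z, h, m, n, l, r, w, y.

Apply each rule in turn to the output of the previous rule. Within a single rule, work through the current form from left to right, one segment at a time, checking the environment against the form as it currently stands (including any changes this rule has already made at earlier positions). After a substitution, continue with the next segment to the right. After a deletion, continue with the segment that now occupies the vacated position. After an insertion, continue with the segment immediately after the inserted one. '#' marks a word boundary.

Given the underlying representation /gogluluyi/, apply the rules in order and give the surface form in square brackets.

[goglye]

(1) Syncope: [gogluluyi] → [gogllyi]
(2) Labial Nasal Assimilation: no change — [gogllyi]
(3) Final Vowel Lowering: [gogllyi] → [gogllye]
(4) Degemination: [gogllye] → [goglye]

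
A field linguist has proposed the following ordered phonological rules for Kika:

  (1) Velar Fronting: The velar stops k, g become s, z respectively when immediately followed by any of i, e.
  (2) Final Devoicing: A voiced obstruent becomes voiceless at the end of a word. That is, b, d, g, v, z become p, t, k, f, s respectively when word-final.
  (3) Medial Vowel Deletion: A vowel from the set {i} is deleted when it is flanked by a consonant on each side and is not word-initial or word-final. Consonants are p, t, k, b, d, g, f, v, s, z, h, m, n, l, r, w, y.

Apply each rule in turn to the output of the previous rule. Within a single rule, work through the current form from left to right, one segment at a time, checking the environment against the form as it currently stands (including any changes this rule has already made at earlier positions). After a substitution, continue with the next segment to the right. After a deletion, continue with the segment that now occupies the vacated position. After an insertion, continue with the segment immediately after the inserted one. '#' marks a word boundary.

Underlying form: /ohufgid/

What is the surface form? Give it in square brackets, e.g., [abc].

(1) Velar Fronting: [ohufgid] → [ohufzid]
(2) Final Devoicing: [ohufzid] → [ohufzit]
(3) Medial Vowel Deletion: [ohufzit] → [ohufzt]

[ohufzt]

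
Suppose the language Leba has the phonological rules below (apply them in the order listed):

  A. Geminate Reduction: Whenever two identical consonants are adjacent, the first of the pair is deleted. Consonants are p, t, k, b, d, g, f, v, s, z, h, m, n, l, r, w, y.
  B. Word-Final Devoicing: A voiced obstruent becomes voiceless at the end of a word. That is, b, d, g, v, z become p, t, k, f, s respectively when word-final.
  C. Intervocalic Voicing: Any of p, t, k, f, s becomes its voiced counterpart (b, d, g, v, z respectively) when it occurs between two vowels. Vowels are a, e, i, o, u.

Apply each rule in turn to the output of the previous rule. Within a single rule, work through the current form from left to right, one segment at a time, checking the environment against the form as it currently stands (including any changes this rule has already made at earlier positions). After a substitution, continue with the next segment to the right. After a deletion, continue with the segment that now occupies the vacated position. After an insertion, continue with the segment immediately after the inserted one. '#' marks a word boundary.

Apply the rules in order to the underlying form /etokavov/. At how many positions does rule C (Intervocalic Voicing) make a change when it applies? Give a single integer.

A Geminate Reduction: no change — [etokavov]
B Word-Final Devoicing: [etokavov] → [etokavof]
C Intervocalic Voicing: [etokavof] → [edogavof]
Rule C changed 2 position(s).

2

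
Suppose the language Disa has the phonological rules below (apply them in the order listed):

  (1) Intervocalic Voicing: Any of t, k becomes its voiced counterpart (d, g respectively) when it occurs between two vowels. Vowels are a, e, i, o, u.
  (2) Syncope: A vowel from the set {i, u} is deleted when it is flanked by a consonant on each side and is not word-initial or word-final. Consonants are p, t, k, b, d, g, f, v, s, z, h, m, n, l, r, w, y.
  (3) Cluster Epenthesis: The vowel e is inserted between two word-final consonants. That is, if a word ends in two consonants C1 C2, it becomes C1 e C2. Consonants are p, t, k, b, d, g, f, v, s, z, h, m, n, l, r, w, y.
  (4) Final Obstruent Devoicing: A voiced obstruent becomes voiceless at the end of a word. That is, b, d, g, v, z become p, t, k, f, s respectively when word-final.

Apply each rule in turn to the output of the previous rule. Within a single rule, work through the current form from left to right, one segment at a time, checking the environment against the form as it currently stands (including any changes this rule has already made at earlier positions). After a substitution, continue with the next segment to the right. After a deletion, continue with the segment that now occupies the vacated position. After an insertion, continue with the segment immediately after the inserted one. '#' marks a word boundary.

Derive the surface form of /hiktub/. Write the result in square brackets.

(1) Intervocalic Voicing: no change — [hiktub]
(2) Syncope: [hiktub] → [hktb]
(3) Cluster Epenthesis: [hktb] → [hkteb]
(4) Final Obstruent Devoicing: [hkteb] → [hktep]

[hktep]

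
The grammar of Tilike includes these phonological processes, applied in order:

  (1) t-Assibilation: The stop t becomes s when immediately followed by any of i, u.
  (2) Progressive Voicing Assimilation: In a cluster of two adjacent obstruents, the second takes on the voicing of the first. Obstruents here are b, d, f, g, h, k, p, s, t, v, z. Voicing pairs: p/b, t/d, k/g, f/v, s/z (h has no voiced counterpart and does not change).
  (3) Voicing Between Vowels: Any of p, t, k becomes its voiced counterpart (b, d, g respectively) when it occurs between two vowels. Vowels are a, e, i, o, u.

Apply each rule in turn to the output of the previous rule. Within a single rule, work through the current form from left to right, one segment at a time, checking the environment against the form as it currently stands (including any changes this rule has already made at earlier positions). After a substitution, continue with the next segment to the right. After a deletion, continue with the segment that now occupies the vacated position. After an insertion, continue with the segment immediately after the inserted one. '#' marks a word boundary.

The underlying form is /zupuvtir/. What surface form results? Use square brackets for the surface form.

(1) t-Assibilation: [zupuvtir] → [zupuvsir]
(2) Progressive Voicing Assimilation: [zupuvsir] → [zupuvzir]
(3) Voicing Between Vowels: [zupuvzir] → [zubuvzir]

[zubuvzir]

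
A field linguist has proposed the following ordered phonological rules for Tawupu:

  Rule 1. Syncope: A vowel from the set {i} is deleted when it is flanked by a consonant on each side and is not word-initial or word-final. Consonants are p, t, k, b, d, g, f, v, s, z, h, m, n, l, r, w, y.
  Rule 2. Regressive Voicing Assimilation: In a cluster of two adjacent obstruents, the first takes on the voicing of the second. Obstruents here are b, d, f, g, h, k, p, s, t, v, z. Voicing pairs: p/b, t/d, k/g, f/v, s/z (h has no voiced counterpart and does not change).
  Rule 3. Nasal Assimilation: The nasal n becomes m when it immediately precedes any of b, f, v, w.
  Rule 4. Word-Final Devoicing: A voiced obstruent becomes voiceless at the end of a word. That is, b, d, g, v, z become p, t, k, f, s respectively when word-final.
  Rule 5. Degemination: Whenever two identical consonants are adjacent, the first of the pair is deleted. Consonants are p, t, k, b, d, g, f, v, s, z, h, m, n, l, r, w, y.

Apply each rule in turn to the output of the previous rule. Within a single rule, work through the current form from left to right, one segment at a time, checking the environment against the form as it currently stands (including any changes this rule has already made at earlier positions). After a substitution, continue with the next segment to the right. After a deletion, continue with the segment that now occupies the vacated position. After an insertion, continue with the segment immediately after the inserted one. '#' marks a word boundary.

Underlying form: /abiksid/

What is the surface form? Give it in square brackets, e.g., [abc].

[apkzt]

Rule 1 Syncope: [abiksid] → [abksd]
Rule 2 Regressive Voicing Assimilation: [abksd] → [apkzd]
Rule 3 Nasal Assimilation: no change — [apkzd]
Rule 4 Word-Final Devoicing: [apkzd] → [apkzt]
Rule 5 Degemination: no change — [apkzt]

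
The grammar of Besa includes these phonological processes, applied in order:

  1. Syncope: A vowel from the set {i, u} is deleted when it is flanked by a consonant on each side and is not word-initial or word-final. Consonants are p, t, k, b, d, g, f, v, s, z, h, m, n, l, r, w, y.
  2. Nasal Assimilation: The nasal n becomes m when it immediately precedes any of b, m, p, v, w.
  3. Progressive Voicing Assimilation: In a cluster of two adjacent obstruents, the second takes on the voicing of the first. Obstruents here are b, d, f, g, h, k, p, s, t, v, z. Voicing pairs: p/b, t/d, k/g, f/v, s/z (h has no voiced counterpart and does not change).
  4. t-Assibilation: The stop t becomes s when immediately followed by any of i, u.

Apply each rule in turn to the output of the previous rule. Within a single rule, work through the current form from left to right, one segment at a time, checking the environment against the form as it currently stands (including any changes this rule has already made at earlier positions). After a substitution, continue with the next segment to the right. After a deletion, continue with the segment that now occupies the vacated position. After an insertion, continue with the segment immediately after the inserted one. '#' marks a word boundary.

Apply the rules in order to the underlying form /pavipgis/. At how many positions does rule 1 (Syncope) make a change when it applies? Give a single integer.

1 Syncope: [pavipgis] → [pavpgs]
2 Nasal Assimilation: no change — [pavpgs]
3 Progressive Voicing Assimilation: [pavpgs] → [pavbgz]
4 t-Assibilation: no change — [pavbgz]
Rule 1 changed 2 position(s).

2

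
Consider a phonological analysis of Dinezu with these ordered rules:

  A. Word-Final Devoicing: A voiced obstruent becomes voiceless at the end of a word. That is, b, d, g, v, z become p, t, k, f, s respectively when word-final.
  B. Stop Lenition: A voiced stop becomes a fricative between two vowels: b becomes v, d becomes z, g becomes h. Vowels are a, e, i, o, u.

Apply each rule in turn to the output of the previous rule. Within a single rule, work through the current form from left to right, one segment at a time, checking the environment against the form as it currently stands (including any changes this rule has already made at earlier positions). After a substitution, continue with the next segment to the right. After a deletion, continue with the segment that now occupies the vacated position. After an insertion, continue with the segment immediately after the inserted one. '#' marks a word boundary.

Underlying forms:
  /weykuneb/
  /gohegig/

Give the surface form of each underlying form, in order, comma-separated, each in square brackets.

[weykunep], [gohehik]

/weykuneb/:
  A Word-Final Devoicing: [weykuneb] → [weykunep]
  B Stop Lenition: no change — [weykunep]
/gohegig/:
  A Word-Final Devoicing: [gohegig] → [gohegik]
  B Stop Lenition: [gohegik] → [gohehik]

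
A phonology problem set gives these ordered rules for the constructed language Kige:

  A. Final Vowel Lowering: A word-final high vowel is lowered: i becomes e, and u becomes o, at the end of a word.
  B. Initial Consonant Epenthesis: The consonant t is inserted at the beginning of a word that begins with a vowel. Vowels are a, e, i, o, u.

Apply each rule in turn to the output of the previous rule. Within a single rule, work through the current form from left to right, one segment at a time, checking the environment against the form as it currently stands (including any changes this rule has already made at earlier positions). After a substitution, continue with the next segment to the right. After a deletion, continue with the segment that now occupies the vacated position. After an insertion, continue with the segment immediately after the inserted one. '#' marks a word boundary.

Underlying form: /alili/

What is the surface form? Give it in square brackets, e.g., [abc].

[talile]

A Final Vowel Lowering: [alili] → [alile]
B Initial Consonant Epenthesis: [alile] → [talile]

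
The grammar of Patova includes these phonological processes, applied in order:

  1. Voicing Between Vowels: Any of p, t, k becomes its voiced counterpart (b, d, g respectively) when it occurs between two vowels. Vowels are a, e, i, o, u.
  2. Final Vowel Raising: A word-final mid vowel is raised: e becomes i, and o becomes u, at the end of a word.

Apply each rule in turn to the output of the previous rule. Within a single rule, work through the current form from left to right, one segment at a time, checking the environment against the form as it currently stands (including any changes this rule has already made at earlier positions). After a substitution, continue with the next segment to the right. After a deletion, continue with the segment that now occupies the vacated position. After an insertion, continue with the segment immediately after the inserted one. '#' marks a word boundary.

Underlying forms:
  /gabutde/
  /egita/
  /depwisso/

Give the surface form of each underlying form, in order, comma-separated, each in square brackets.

/gabutde/:
  1 Voicing Between Vowels: no change — [gabutde]
  2 Final Vowel Raising: [gabutde] → [gabutdi]
/egita/:
  1 Voicing Between Vowels: [egita] → [egida]
  2 Final Vowel Raising: no change — [egida]
/depwisso/:
  1 Voicing Between Vowels: no change — [depwisso]
  2 Final Vowel Raising: [depwisso] → [depwissu]

[gabutdi], [egida], [depwissu]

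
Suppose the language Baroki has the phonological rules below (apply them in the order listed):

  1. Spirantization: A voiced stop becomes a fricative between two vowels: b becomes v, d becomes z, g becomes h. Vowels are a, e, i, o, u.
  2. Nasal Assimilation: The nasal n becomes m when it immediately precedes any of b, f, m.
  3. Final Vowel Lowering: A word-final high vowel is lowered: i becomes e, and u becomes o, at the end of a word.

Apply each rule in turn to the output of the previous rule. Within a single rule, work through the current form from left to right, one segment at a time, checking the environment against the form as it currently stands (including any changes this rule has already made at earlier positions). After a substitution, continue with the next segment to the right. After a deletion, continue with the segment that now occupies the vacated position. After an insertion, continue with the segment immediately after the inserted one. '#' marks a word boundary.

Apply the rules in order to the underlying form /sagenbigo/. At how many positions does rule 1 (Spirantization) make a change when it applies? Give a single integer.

2

1 Spirantization: [sagenbigo] → [sahenbiho]
2 Nasal Assimilation: [sahenbiho] → [sahembiho]
3 Final Vowel Lowering: no change — [sahembiho]
Rule 1 changed 2 position(s).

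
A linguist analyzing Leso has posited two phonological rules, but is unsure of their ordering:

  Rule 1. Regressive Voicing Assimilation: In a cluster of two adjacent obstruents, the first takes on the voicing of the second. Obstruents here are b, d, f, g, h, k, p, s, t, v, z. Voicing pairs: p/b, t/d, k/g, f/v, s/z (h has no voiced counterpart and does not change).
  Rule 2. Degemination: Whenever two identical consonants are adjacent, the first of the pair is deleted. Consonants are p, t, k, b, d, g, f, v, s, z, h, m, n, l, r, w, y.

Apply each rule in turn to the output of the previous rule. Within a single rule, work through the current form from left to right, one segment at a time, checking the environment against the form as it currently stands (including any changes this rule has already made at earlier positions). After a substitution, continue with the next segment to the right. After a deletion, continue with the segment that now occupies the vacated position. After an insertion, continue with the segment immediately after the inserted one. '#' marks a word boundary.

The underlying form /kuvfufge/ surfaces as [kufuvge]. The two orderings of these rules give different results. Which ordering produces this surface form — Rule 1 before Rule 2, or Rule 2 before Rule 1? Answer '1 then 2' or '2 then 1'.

1 then 2

Order 1 then 2:
  1 Regressive Voicing Assimilation: [kuvfufge] → [kuffuvge]
  2 Degemination: [kuffuvge] → [kufuvge]
  result: [kufuvge]
Order 2 then 1:
  2 Degemination: no change — [kuvfufge]
  1 Regressive Voicing Assimilation: [kuvfufge] → [kuffuvge]
  result: [kuffuvge]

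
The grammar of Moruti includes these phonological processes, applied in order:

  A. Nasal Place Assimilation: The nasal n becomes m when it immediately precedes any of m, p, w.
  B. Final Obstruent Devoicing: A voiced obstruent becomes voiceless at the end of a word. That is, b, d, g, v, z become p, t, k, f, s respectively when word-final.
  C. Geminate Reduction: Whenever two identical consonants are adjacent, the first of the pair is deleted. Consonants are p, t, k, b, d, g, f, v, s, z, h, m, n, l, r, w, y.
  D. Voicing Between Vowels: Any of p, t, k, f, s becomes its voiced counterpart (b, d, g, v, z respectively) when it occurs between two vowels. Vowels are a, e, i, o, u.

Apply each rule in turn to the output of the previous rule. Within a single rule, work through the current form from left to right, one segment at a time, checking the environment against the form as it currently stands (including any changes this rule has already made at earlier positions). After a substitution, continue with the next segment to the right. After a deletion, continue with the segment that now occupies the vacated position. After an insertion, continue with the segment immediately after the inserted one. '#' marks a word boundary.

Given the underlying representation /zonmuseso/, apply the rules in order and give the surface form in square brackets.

A Nasal Place Assimilation: [zonmuseso] → [zommuseso]
B Final Obstruent Devoicing: no change — [zommuseso]
C Geminate Reduction: [zommuseso] → [zomuseso]
D Voicing Between Vowels: [zomuseso] → [zomuzezo]

[zomuzezo]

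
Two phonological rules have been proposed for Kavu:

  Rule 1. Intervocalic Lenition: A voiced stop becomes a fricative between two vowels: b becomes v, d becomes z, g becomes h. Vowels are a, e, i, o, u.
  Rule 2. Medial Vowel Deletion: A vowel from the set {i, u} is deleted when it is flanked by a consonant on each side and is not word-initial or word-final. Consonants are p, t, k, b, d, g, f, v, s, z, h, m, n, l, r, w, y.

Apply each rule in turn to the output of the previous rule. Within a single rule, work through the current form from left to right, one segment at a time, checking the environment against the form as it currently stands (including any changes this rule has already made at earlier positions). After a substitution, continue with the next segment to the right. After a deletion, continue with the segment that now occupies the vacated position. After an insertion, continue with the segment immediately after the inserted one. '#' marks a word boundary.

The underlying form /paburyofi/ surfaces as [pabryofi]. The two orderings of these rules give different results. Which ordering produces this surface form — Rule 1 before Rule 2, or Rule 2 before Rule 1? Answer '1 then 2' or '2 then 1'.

Order 1 then 2:
  1 Intervocalic Lenition: [paburyofi] → [pavuryofi]
  2 Medial Vowel Deletion: [pavuryofi] → [pavryofi]
  result: [pavryofi]
Order 2 then 1:
  2 Medial Vowel Deletion: [paburyofi] → [pabryofi]
  1 Intervocalic Lenition: no change — [pabryofi]
  result: [pabryofi]

2 then 1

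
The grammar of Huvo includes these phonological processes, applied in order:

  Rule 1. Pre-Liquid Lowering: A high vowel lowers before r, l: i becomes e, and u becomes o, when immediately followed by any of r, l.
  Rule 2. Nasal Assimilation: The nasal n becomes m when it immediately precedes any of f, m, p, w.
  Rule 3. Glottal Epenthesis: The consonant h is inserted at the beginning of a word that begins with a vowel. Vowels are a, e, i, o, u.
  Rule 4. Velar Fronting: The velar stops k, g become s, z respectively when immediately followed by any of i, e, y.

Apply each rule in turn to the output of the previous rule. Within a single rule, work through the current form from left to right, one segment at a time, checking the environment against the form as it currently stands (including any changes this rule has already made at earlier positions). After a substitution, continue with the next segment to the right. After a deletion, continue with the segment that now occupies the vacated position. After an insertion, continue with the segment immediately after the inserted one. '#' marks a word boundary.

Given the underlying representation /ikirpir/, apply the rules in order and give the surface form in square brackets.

Rule 1 Pre-Liquid Lowering: [ikirpir] → [ikerper]
Rule 2 Nasal Assimilation: no change — [ikerper]
Rule 3 Glottal Epenthesis: [ikerper] → [hikerper]
Rule 4 Velar Fronting: [hikerper] → [hiserper]

[hiserper]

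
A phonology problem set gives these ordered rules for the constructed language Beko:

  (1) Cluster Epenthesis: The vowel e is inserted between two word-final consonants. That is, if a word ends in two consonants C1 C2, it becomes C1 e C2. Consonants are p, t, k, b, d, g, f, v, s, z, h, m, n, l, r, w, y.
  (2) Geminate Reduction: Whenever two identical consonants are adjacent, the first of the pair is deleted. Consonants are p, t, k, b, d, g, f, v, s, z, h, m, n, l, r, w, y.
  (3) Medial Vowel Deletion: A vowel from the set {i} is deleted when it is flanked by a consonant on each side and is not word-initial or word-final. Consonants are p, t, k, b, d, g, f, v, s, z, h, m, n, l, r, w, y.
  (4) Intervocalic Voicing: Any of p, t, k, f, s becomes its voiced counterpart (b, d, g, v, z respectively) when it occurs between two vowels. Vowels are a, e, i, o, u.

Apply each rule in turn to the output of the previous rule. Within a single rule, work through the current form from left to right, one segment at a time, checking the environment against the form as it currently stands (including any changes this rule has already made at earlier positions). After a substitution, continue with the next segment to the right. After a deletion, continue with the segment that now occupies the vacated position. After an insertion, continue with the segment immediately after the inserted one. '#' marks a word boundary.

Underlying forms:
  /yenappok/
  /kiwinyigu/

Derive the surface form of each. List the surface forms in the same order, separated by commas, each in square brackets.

/yenappok/:
  (1) Cluster Epenthesis: no change — [yenappok]
  (2) Geminate Reduction: [yenappok] → [yenapok]
  (3) Medial Vowel Deletion: no change — [yenapok]
  (4) Intervocalic Voicing: [yenapok] → [yenabok]
/kiwinyigu/:
  (1) Cluster Epenthesis: no change — [kiwinyigu]
  (2) Geminate Reduction: no change — [kiwinyigu]
  (3) Medial Vowel Deletion: [kiwinyigu] → [kwnygu]
  (4) Intervocalic Voicing: no change — [kwnygu]

[yenabok], [kwnygu]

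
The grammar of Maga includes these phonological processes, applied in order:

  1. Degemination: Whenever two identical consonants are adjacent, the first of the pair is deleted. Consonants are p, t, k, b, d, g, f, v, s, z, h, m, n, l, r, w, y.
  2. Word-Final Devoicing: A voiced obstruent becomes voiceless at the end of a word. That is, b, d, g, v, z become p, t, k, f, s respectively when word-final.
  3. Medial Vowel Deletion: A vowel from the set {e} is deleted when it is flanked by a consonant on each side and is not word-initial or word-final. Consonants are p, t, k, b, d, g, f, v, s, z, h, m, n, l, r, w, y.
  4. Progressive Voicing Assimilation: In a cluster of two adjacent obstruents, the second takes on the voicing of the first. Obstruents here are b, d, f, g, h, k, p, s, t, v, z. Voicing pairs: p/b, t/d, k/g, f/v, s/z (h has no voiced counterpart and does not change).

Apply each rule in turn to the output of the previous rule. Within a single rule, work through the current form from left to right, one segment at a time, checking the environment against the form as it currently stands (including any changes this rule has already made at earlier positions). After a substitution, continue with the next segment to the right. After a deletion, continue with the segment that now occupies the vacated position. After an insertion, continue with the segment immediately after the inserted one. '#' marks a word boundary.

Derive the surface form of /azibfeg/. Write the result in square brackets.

1 Degemination: no change — [azibfeg]
2 Word-Final Devoicing: [azibfeg] → [azibfek]
3 Medial Vowel Deletion: [azibfek] → [azibfk]
4 Progressive Voicing Assimilation: [azibfk] → [azibvg]

[azibvg]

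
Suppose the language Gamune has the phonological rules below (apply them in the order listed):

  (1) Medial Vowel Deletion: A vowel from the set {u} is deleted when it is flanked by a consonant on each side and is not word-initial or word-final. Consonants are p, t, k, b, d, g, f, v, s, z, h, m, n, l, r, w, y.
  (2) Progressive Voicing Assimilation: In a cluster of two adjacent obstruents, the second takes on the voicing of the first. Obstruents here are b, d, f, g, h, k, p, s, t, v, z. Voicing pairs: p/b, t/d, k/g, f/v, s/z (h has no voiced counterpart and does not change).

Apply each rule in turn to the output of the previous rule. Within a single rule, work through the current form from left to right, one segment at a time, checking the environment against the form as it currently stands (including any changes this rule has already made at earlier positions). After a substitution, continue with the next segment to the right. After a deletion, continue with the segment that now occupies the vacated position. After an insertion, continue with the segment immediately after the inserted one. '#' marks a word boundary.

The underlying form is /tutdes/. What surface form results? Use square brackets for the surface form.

(1) Medial Vowel Deletion: [tutdes] → [ttdes]
(2) Progressive Voicing Assimilation: [ttdes] → [tttes]

[tttes]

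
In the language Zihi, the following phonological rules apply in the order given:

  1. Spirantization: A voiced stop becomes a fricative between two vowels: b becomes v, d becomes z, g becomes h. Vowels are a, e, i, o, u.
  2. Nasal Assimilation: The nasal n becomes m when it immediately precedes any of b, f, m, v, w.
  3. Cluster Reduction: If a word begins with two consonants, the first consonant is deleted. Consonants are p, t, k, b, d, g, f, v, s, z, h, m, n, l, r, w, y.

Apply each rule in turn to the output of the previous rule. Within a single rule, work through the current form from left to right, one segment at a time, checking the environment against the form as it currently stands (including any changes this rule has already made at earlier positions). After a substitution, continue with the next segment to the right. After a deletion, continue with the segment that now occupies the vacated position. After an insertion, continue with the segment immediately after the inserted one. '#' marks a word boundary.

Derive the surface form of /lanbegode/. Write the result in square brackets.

[lambehoze]

1 Spirantization: [lanbegode] → [lanbehoze]
2 Nasal Assimilation: [lanbehoze] → [lambehoze]
3 Cluster Reduction: no change — [lambehoze]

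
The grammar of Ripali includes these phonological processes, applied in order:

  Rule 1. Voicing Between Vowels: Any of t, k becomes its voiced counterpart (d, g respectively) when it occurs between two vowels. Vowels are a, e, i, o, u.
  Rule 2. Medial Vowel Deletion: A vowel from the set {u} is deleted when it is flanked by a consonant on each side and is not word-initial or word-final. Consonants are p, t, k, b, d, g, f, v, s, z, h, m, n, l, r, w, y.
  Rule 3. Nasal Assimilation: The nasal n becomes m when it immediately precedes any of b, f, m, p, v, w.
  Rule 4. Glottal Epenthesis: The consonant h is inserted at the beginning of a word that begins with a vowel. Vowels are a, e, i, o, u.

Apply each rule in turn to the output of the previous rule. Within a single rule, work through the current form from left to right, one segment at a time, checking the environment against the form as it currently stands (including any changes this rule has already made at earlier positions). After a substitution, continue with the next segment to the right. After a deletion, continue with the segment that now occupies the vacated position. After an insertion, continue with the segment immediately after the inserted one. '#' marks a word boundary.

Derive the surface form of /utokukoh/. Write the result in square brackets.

Rule 1 Voicing Between Vowels: [utokukoh] → [udogugoh]
Rule 2 Medial Vowel Deletion: [udogugoh] → [udoggoh]
Rule 3 Nasal Assimilation: no change — [udoggoh]
Rule 4 Glottal Epenthesis: [udoggoh] → [hudoggoh]

[hudoggoh]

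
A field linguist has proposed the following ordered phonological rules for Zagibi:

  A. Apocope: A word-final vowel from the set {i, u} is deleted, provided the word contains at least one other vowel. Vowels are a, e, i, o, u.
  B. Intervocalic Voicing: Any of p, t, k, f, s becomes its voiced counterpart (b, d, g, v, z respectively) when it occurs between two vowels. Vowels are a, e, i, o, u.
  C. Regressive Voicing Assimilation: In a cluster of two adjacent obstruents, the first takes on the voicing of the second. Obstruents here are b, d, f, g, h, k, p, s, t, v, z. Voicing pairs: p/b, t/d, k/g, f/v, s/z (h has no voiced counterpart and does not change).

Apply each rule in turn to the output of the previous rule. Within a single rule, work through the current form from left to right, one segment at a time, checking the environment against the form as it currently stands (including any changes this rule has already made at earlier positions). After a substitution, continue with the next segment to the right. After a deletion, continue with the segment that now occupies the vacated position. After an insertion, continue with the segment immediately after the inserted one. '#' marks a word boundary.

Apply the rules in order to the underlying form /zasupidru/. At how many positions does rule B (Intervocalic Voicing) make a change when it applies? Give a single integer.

2

A Apocope: [zasupidru] → [zasupidr]
B Intervocalic Voicing: [zasupidr] → [zazubidr]
C Regressive Voicing Assimilation: no change — [zazubidr]
Rule B changed 2 position(s).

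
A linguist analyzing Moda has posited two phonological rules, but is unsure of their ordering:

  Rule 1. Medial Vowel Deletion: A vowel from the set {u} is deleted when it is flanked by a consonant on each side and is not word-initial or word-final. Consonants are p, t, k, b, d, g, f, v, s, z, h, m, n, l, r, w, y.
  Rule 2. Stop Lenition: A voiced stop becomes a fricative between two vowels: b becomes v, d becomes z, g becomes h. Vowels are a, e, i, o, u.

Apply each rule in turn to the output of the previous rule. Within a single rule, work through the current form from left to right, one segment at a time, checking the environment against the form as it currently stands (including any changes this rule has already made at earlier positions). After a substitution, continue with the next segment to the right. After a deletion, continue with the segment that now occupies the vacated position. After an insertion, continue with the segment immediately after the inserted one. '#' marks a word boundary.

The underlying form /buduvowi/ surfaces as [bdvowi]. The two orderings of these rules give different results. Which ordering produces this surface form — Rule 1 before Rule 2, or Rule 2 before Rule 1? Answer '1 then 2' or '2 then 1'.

Order 1 then 2:
  1 Medial Vowel Deletion: [buduvowi] → [bdvowi]
  2 Stop Lenition: no change — [bdvowi]
  result: [bdvowi]
Order 2 then 1:
  2 Stop Lenition: [buduvowi] → [buzuvowi]
  1 Medial Vowel Deletion: [buzuvowi] → [bzvowi]
  result: [bzvowi]

1 then 2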